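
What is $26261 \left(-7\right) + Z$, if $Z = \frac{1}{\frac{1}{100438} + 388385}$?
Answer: $- \frac{7170836234018399}{39008612631} \approx -1.8383 \cdot 10^{5}$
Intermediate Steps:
$Z = \frac{100438}{39008612631}$ ($Z = \frac{1}{\frac{1}{100438} + 388385} = \frac{1}{\frac{39008612631}{100438}} = \frac{100438}{39008612631} \approx 2.5748 \cdot 10^{-6}$)
$26261 \left(-7\right) + Z = 26261 \left(-7\right) + \frac{100438}{39008612631} = -183827 + \frac{100438}{39008612631} = - \frac{7170836234018399}{39008612631}$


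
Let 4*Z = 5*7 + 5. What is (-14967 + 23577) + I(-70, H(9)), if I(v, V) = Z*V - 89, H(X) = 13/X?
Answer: 76819/9 ≈ 8535.4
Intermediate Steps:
Z = 10 (Z = (5*7 + 5)/4 = (35 + 5)/4 = (¼)*40 = 10)
I(v, V) = -89 + 10*V (I(v, V) = 10*V - 89 = -89 + 10*V)
(-14967 + 23577) + I(-70, H(9)) = (-14967 + 23577) + (-89 + 10*(13/9)) = 8610 + (-89 + 10*(13*(⅑))) = 8610 + (-89 + 10*(13/9)) = 8610 + (-89 + 130/9) = 8610 - 671/9 = 76819/9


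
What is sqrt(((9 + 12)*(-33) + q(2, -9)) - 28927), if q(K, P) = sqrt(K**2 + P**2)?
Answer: sqrt(-29620 + sqrt(85)) ≈ 172.08*I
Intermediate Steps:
sqrt(((9 + 12)*(-33) + q(2, -9)) - 28927) = sqrt(((9 + 12)*(-33) + sqrt(2**2 + (-9)**2)) - 28927) = sqrt((21*(-33) + sqrt(4 + 81)) - 28927) = sqrt((-693 + sqrt(85)) - 28927) = sqrt(-29620 + sqrt(85))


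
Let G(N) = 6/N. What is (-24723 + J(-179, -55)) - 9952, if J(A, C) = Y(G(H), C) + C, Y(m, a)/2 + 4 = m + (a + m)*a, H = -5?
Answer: -142792/5 ≈ -28558.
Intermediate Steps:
Y(m, a) = -8 + 2*m + 2*a*(a + m) (Y(m, a) = -8 + 2*(m + (a + m)*a) = -8 + 2*(m + a*(a + m)) = -8 + (2*m + 2*a*(a + m)) = -8 + 2*m + 2*a*(a + m))
J(A, C) = -52/5 + 2*C² - 7*C/5 (J(A, C) = (-8 + 2*(6/(-5)) + 2*C² + 2*C*(6/(-5))) + C = (-8 + 2*(6*(-⅕)) + 2*C² + 2*C*(6*(-⅕))) + C = (-8 + 2*(-6/5) + 2*C² + 2*C*(-6/5)) + C = (-8 - 12/5 + 2*C² - 12*C/5) + C = (-52/5 + 2*C² - 12*C/5) + C = -52/5 + 2*C² - 7*C/5)
(-24723 + J(-179, -55)) - 9952 = (-24723 + (-52/5 + 2*(-55)² - 7/5*(-55))) - 9952 = (-24723 + (-52/5 + 2*3025 + 77)) - 9952 = (-24723 + (-52/5 + 6050 + 77)) - 9952 = (-24723 + 30583/5) - 9952 = -93032/5 - 9952 = -142792/5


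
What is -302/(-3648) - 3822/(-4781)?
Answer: 1099037/1245792 ≈ 0.88220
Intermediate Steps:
-302/(-3648) - 3822/(-4781) = -302*(-1/3648) - 3822*(-1/4781) = 151/1824 + 546/683 = 1099037/1245792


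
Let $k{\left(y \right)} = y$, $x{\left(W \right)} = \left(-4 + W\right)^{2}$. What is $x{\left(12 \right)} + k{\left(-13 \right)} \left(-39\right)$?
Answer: $571$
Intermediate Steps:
$x{\left(12 \right)} + k{\left(-13 \right)} \left(-39\right) = \left(-4 + 12\right)^{2} - -507 = 8^{2} + 507 = 64 + 507 = 571$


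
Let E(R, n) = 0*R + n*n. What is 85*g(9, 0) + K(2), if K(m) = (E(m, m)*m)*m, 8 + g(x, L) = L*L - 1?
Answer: -749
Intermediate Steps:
g(x, L) = -9 + L**2 (g(x, L) = -8 + (L*L - 1) = -8 + (L**2 - 1) = -8 + (-1 + L**2) = -9 + L**2)
E(R, n) = n**2 (E(R, n) = 0 + n**2 = n**2)
K(m) = m**4 (K(m) = (m**2*m)*m = m**3*m = m**4)
85*g(9, 0) + K(2) = 85*(-9 + 0**2) + 2**4 = 85*(-9 + 0) + 16 = 85*(-9) + 16 = -765 + 16 = -749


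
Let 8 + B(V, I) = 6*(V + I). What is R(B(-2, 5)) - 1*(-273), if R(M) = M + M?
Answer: 293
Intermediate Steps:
B(V, I) = -8 + 6*I + 6*V (B(V, I) = -8 + 6*(V + I) = -8 + 6*(I + V) = -8 + (6*I + 6*V) = -8 + 6*I + 6*V)
R(M) = 2*M
R(B(-2, 5)) - 1*(-273) = 2*(-8 + 6*5 + 6*(-2)) - 1*(-273) = 2*(-8 + 30 - 12) + 273 = 2*10 + 273 = 20 + 273 = 293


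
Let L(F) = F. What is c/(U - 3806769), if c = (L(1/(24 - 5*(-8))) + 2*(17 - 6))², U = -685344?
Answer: -1985281/18399694848 ≈ -0.00010790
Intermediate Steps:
c = 1985281/4096 (c = (1/(24 - 5*(-8)) + 2*(17 - 6))² = (1/(24 + 40) + 2*11)² = (1/64 + 22)² = (1409/64)² = 1985281/4096 ≈ 484.69)
c/(U - 3806769) = 1985281/(4096*(-685344 - 3806769)) = (1985281/4096)/(-4492113) = (1985281/4096)*(-1/4492113) = -1985281/18399694848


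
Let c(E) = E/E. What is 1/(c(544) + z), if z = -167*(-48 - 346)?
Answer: 1/65799 ≈ 1.5198e-5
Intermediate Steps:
c(E) = 1
z = 65798 (z = -167*(-394) = 65798)
1/(c(544) + z) = 1/(1 + 65798) = 1/65799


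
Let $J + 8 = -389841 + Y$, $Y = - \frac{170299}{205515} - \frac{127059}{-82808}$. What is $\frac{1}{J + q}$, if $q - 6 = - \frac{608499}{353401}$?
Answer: $- \frac{6014279333094120}{2344630809170312100047} \approx -2.5651 \cdot 10^{-6}$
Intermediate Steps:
$q = \frac{1511907}{353401}$ ($q = 6 - \frac{608499}{353401} = \frac{1511907}{353401} \approx 4.2782$)
$Y = \frac{12010410793}{17018286120}$ ($Y = \left(-170299\right) \frac{1}{205515} - - \frac{127059}{82808} = - \frac{170299}{205515} + \frac{127059}{82808} = \frac{12010410793}{17018286120} \approx 0.70574$)
$J = - \frac{6634549815185087}{17018286120}$ ($J = -8 + \left(-389841 + \frac{12010410793}{17018286120}\right) = -8 - \frac{6634413668896127}{17018286120} = - \frac{6634549815185087}{17018286120} \approx -3.8985 \cdot 10^{5}$)
$\frac{1}{J + q} = \frac{1}{- \frac{6634549815185087}{17018286120} + \frac{1511907}{353401}} = \frac{1}{- \frac{2344630809170312100047}{6014279333094120}} = - \frac{6014279333094120}{2344630809170312100047}$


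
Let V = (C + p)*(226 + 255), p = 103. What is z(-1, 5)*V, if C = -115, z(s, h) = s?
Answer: 5772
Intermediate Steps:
V = -5772 (V = (-115 + 103)*(226 + 255) = -12*481 = -5772)
z(-1, 5)*V = -1*(-5772) = 5772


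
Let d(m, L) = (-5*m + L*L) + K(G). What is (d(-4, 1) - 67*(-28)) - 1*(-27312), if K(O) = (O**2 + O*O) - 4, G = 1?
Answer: 29207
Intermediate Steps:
K(O) = -4 + 2*O**2 (K(O) = (O**2 + O**2) - 4 = 2*O**2 - 4 = -4 + 2*O**2)
d(m, L) = -2 + L**2 - 5*m (d(m, L) = (-5*m + L*L) + (-4 + 2*1**2) = (-5*m + L**2) + (-4 + 2*1) = (L**2 - 5*m) + (-4 + 2) = (L**2 - 5*m) - 2 = -2 + L**2 - 5*m)
(d(-4, 1) - 67*(-28)) - 1*(-27312) = ((-2 + 1**2 - 5*(-4)) - 67*(-28)) - 1*(-27312) = ((-2 + 1 + 20) + 1876) + 27312 = (19 + 1876) + 27312 = 1895 + 27312 = 29207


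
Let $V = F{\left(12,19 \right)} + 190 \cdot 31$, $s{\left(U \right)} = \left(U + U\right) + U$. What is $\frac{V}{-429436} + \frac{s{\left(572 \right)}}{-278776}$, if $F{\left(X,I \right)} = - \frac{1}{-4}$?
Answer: $- \frac{1189486255}{59858225168} \approx -0.019872$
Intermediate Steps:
$s{\left(U \right)} = 3 U$ ($s{\left(U \right)} = 2 U + U = 3 U$)
$F{\left(X,I \right)} = \frac{1}{4}$ ($F{\left(X,I \right)} = \left(-1\right) \left(- \frac{1}{4}\right) = \frac{1}{4}$)
$V = \frac{23561}{4}$ ($V = \frac{1}{4} + 190 \cdot 31 = \frac{1}{4} + 5890 = \frac{23561}{4} \approx 5890.3$)
$\frac{V}{-429436} + \frac{s{\left(572 \right)}}{-278776} = \frac{23561}{4 \left(-429436\right)} + \frac{3 \cdot 572}{-278776} = \frac{23561}{4} \left(- \frac{1}{429436}\right) + 1716 \left(- \frac{1}{278776}\right) = - \frac{23561}{1717744} - \frac{429}{69694} = - \frac{1189486255}{59858225168}$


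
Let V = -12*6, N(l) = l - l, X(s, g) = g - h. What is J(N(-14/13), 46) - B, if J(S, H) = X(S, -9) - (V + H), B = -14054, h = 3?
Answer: 14068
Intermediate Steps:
X(s, g) = -3 + g (X(s, g) = g - 1*3 = g - 3 = -3 + g)
N(l) = 0
V = -72
J(S, H) = 60 - H (J(S, H) = (-3 - 9) - (-72 + H) = -12 + (72 - H) = 60 - H)
J(N(-14/13), 46) - B = (60 - 1*46) - 1*(-14054) = (60 - 46) + 14054 = 14 + 14054 = 14068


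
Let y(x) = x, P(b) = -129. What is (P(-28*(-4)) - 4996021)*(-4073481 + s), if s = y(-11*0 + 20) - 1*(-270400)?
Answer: 19000663215150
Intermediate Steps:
s = 270420 (s = (-11*0 + 20) - 1*(-270400) = (0 + 20) + 270400 = 20 + 270400 = 270420)
(P(-28*(-4)) - 4996021)*(-4073481 + s) = (-129 - 4996021)*(-4073481 + 270420) = -4996150*(-3803061) = 19000663215150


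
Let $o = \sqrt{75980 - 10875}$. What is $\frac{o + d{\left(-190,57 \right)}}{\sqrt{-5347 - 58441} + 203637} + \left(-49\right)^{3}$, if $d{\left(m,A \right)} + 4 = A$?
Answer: $- \frac{4878679492796732}{41468091557} + \frac{203637 \sqrt{65105}}{41468091557} - \frac{106 i \sqrt{15947}}{41468091557} - \frac{2 i \sqrt{1038229435}}{41468091557} \approx -1.1765 \cdot 10^{5} - 1.8768 \cdot 10^{-6} i$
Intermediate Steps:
$d{\left(m,A \right)} = -4 + A$
$o = \sqrt{65105} \approx 255.16$
$\frac{o + d{\left(-190,57 \right)}}{\sqrt{-5347 - 58441} + 203637} + \left(-49\right)^{3} = \frac{\sqrt{65105} + \left(-4 + 57\right)}{\sqrt{-5347 - 58441} + 203637} + \left(-49\right)^{3} = \frac{\sqrt{65105} + 53}{\sqrt{-63788} + 203637} - 117649 = \frac{53 + \sqrt{65105}}{2 i \sqrt{15947} + 203637} - 117649 = \frac{53 + \sqrt{65105}}{203637 + 2 i \sqrt{15947}} - 117649 = -117649 + \frac{53 + \sqrt{65105}}{203637 + 2 i \sqrt{15947}}$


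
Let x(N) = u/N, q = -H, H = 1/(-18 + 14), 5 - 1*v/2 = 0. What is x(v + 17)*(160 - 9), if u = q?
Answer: 151/108 ≈ 1.3981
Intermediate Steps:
v = 10 (v = 10 - 2*0 = 10 + 0 = 10)
H = -1/4 (H = 1/(-4) = -1/4 ≈ -0.25000)
q = 1/4 (q = -1*(-1/4) = 1/4 ≈ 0.25000)
u = 1/4 ≈ 0.25000
x(N) = 1/(4*N)
x(v + 17)*(160 - 9) = (1/(4*(10 + 17)))*(160 - 9) = ((1/4)/27)*151 = ((1/4)*(1/27))*151 = (1/108)*151 = 151/108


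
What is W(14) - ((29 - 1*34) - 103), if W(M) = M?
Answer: 122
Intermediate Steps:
W(14) - ((29 - 1*34) - 103) = 14 - ((29 - 1*34) - 103) = 14 - ((29 - 34) - 103) = 14 - (-5 - 103) = 14 - 1*(-108) = 14 + 108 = 122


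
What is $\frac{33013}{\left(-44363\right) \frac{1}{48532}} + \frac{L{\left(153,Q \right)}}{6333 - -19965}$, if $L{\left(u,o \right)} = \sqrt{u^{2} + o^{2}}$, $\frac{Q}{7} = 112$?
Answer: $- \frac{145653356}{4033} + \frac{\sqrt{638065}}{26298} \approx -36115.0$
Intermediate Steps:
$Q = 784$ ($Q = 7 \cdot 112 = 784$)
$L{\left(u,o \right)} = \sqrt{o^{2} + u^{2}}$
$\frac{33013}{\left(-44363\right) \frac{1}{48532}} + \frac{L{\left(153,Q \right)}}{6333 - -19965} = \frac{33013}{\left(-44363\right) \frac{1}{48532}} + \frac{\sqrt{784^{2} + 153^{2}}}{6333 - -19965} = \frac{33013}{\left(-44363\right) \frac{1}{48532}} + \frac{\sqrt{614656 + 23409}}{6333 + 19965} = \frac{33013}{- \frac{4033}{4412}} + \frac{\sqrt{638065}}{26298} = 33013 \left(- \frac{4412}{4033}\right) + \sqrt{638065} \cdot \frac{1}{26298} = - \frac{145653356}{4033} + \frac{\sqrt{638065}}{26298}$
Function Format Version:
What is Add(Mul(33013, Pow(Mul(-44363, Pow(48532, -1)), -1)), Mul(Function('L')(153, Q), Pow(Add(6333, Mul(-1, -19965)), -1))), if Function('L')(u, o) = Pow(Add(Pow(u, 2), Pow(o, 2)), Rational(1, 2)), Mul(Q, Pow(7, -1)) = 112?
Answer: Add(Rational(-145653356, 4033), Mul(Rational(1, 26298), Pow(638065, Rational(1, 2)))) ≈ -36115.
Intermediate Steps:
Q = 784 (Q = Mul(7, 112) = 784)
Function('L')(u, o) = Pow(Add(Pow(o, 2), Pow(u, 2)), Rational(1, 2))
Add(Mul(33013, Pow(Mul(-44363, Pow(48532, -1)), -1)), Mul(Function('L')(153, Q), Pow(Add(6333, Mul(-1, -19965)), -1))) = Add(Mul(33013, Pow(Mul(-44363, Pow(48532, -1)), -1)), Mul(Pow(Add(Pow(784, 2), Pow(153, 2)), Rational(1, 2)), Pow(Add(6333, Mul(-1, -19965)), -1))) = Add(Mul(33013, Pow(Mul(-44363, Rational(1, 48532)), -1)), Mul(Pow(Add(614656, 23409), Rational(1, 2)), Pow(Add(6333, 19965), -1))) = Add(Mul(33013, Pow(Rational(-4033, 4412), -1)), Mul(Pow(638065, Rational(1, 2)), Pow(26298, -1))) = Add(Mul(33013, Rational(-4412, 4033)), Mul(Pow(638065, Rational(1, 2)), Rational(1, 26298))) = Add(Rational(-145653356, 4033), Mul(Rational(1, 26298), Pow(638065, Rational(1, 2))))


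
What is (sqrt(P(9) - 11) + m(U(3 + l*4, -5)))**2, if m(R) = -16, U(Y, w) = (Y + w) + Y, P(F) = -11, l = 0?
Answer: (16 - I*sqrt(22))**2 ≈ 234.0 - 150.09*I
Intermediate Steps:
U(Y, w) = w + 2*Y
(sqrt(P(9) - 11) + m(U(3 + l*4, -5)))**2 = (sqrt(-11 - 11) - 16)**2 = (sqrt(-22) - 16)**2 = (I*sqrt(22) - 16)**2 = (-16 + I*sqrt(22))**2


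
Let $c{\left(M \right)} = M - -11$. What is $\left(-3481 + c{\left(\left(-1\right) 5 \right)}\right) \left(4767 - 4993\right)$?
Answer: $785350$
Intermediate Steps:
$c{\left(M \right)} = 11 + M$ ($c{\left(M \right)} = M + 11 = 11 + M$)
$\left(-3481 + c{\left(\left(-1\right) 5 \right)}\right) \left(4767 - 4993\right) = \left(-3481 + \left(11 - 5\right)\right) \left(4767 - 4993\right) = \left(-3481 + \left(11 - 5\right)\right) \left(-226\right) = \left(-3481 + 6\right) \left(-226\right) = \left(-3475\right) \left(-226\right) = 785350$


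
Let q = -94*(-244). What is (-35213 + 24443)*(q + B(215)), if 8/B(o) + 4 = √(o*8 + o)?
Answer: -474033106320/1919 - 258480*√215/1919 ≈ -2.4702e+8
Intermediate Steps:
q = 22936
B(o) = 8/(-4 + 3*√o) (B(o) = 8/(-4 + √(o*8 + o)) = 8/(-4 + √(8*o + o)) = 8/(-4 + √(9*o)) = 8/(-4 + 3*√o))
(-35213 + 24443)*(q + B(215)) = (-35213 + 24443)*(22936 + 8/(-4 + 3*√215)) = -10770*(22936 + 8/(-4 + 3*√215)) = -247020720 - 86160/(-4 + 3*√215)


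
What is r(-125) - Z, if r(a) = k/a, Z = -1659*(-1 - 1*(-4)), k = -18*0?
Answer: 4977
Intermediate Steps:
k = 0
Z = -4977 (Z = -1659*(-1 + 4) = -1659*3 = -4977)
r(a) = 0 (r(a) = 0/a = 0)
r(-125) - Z = 0 - 1*(-4977) = 0 + 4977 = 4977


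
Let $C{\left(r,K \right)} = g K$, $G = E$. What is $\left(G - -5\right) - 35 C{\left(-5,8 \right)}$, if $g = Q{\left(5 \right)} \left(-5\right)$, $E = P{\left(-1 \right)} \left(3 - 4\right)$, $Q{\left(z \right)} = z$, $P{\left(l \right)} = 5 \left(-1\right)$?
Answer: $7010$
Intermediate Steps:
$P{\left(l \right)} = -5$
$E = 5$ ($E = - 5 \left(3 - 4\right) = \left(-5\right) \left(-1\right) = 5$)
$G = 5$
$g = -25$ ($g = 5 \left(-5\right) = -25$)
$C{\left(r,K \right)} = - 25 K$
$\left(G - -5\right) - 35 C{\left(-5,8 \right)} = \left(5 - -5\right) - 35 \left(\left(-25\right) 8\right) = \left(5 + 5\right) - -7000 = 10 + 7000 = 7010$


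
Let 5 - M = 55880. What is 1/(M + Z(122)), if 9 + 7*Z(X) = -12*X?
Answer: -7/392598 ≈ -1.7830e-5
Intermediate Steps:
M = -55875 (M = 5 - 1*55880 = 5 - 55880 = -55875)
Z(X) = -9/7 - 12*X/7 (Z(X) = -9/7 + (-12*X)/7 = -9/7 - 12*X/7)
1/(M + Z(122)) = 1/(-55875 + (-9/7 - 12/7*122)) = 1/(-55875 + (-9/7 - 1464/7)) = 1/(-55875 - 1473/7) = 1/(-392598/7) = -7/392598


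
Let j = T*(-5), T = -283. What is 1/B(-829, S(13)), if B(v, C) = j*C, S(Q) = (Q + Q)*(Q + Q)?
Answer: 1/956540 ≈ 1.0454e-6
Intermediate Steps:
S(Q) = 4*Q**2 (S(Q) = (2*Q)*(2*Q) = 4*Q**2)
j = 1415 (j = -283*(-5) = 1415)
B(v, C) = 1415*C
1/B(-829, S(13)) = 1/(1415*(4*13**2)) = 1/(1415*(4*169)) = 1/(1415*676) = 1/956540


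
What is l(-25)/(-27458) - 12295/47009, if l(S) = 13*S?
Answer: -322318185/1290773122 ≈ -0.24971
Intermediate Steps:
l(-25)/(-27458) - 12295/47009 = (13*(-25))/(-27458) - 12295/47009 = -325*(-1/27458) - 12295*1/47009 = 325/27458 - 12295/47009 = -322318185/1290773122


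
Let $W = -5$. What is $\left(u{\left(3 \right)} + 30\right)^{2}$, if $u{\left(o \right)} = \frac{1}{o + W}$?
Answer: $\frac{3481}{4} \approx 870.25$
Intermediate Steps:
$u{\left(o \right)} = \frac{1}{-5 + o}$ ($u{\left(o \right)} = \frac{1}{o - 5} = \frac{1}{-5 + o}$)
$\left(u{\left(3 \right)} + 30\right)^{2} = \left(\frac{1}{-5 + 3} + 30\right)^{2} = \left(\frac{1}{-2} + 30\right)^{2} = \left(- \frac{1}{2} + 30\right)^{2} = \left(\frac{59}{2}\right)^{2} = \frac{3481}{4}$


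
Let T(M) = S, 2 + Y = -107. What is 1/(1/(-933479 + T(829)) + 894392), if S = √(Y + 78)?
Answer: 779358023016075545/697051580920558942693873 + I*√31/697051580920558942693873 ≈ 1.1181e-6 + 7.9876e-24*I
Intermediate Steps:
Y = -109 (Y = -2 - 107 = -109)
S = I*√31 (S = √(-109 + 78) = √(-31) = I*√31 ≈ 5.5678*I)
T(M) = I*√31
1/(1/(-933479 + T(829)) + 894392) = 1/(1/(-933479 + I*√31) + 894392) = 1/(894392 + 1/(-933479 + I*√31))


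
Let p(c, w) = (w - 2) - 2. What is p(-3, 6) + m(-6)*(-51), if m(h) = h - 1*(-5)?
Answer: 53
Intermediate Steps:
p(c, w) = -4 + w (p(c, w) = (-2 + w) - 2 = -4 + w)
m(h) = 5 + h (m(h) = h + 5 = 5 + h)
p(-3, 6) + m(-6)*(-51) = (-4 + 6) + (5 - 6)*(-51) = 2 - 1*(-51) = 2 + 51 = 53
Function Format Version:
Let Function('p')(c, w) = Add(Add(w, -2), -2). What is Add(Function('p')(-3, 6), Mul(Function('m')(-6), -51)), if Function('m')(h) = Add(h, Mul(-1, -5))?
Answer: 53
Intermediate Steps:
Function('p')(c, w) = Add(-4, w) (Function('p')(c, w) = Add(Add(-2, w), -2) = Add(-4, w))
Function('m')(h) = Add(5, h) (Function('m')(h) = Add(h, 5) = Add(5, h))
Add(Function('p')(-3, 6), Mul(Function('m')(-6), -51)) = Add(Add(-4, 6), Mul(Add(5, -6), -51)) = Add(2, Mul(-1, -51)) = Add(2, 51) = 53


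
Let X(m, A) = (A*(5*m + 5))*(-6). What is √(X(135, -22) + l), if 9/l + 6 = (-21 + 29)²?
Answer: √301953162/58 ≈ 299.60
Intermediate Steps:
X(m, A) = -6*A*(5 + 5*m) (X(m, A) = (A*(5 + 5*m))*(-6) = -6*A*(5 + 5*m))
l = 9/58 (l = 9/(-6 + (-21 + 29)²) = 9/(-6 + 8²) = 9/(-6 + 64) = 9/58 ≈ 0.15517)
√(X(135, -22) + l) = √(-30*(-22)*(1 + 135) + 9/58) = √(-30*(-22)*136 + 9/58) = √(89760 + 9/58) = √(5206089/58) = √301953162/58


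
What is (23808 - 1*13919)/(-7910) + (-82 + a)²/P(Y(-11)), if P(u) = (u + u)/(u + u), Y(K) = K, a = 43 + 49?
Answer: 781111/7910 ≈ 98.750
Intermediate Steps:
a = 92
P(u) = 1 (P(u) = (2*u)/((2*u)) = (2*u)*(1/(2*u)) = 1)
(23808 - 1*13919)/(-7910) + (-82 + a)²/P(Y(-11)) = (23808 - 1*13919)/(-7910) + (-82 + 92)²/1 = (23808 - 13919)*(-1/7910) + 10²*1 = 9889*(-1/7910) + 100*1 = -9889/7910 + 100 = 781111/7910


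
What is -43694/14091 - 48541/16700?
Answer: -201954433/33617100 ≈ -6.0075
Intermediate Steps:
-43694/14091 - 48541/16700 = -43694*1/14091 - 48541*1/16700 = -6242/2013 - 48541/16700 = -201954433/33617100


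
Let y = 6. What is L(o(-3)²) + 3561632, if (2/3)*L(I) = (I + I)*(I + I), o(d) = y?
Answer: 3569408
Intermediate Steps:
o(d) = 6
L(I) = 6*I² (L(I) = 3*((I + I)*(I + I))/2 = 3*((2*I)*(2*I))/2 = 3*(4*I²)/2 = 6*I²)
L(o(-3)²) + 3561632 = 6*(6²)² + 3561632 = 6*36² + 3561632 = 6*1296 + 3561632 = 7776 + 3561632 = 3569408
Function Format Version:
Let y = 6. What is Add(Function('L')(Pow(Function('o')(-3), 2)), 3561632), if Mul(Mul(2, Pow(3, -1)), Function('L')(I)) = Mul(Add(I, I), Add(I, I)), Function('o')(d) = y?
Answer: 3569408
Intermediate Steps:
Function('o')(d) = 6
Function('L')(I) = Mul(6, Pow(I, 2)) (Function('L')(I) = Mul(Rational(3, 2), Mul(Add(I, I), Add(I, I))) = Mul(Rational(3, 2), Mul(Mul(2, I), Mul(2, I))) = Mul(Rational(3, 2), Mul(4, Pow(I, 2))) = Mul(6, Pow(I, 2)))
Add(Function('L')(Pow(Function('o')(-3), 2)), 3561632) = Add(Mul(6, Pow(Pow(6, 2), 2)), 3561632) = Add(Mul(6, Pow(36, 2)), 3561632) = Add(Mul(6, 1296), 3561632) = Add(7776, 3561632) = 3569408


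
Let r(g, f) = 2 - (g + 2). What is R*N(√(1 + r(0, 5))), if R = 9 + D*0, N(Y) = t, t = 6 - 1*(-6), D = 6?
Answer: 108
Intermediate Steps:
t = 12 (t = 6 + 6 = 12)
r(g, f) = -g (r(g, f) = 2 - (2 + g) = 2 + (-2 - g) = -g)
N(Y) = 12
R = 9 (R = 9 + 6*0 = 9 + 0 = 9)
R*N(√(1 + r(0, 5))) = 9*12 = 108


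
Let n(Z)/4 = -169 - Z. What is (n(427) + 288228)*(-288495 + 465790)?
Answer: 50678711980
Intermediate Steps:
n(Z) = -676 - 4*Z (n(Z) = 4*(-169 - Z) = -676 - 4*Z)
(n(427) + 288228)*(-288495 + 465790) = ((-676 - 4*427) + 288228)*(-288495 + 465790) = ((-676 - 1708) + 288228)*177295 = (-2384 + 288228)*177295 = 285844*177295 = 50678711980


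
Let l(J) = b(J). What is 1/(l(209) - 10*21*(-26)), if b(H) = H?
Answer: 1/5669 ≈ 0.00017640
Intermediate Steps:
l(J) = J
1/(l(209) - 10*21*(-26)) = 1/(209 - 10*21*(-26)) = 1/(209 - 210*(-26)) = 1/(209 + 5460) = 1/5669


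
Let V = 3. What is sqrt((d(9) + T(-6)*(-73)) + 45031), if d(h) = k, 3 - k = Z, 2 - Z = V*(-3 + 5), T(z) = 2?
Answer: 6*sqrt(1247) ≈ 211.88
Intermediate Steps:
Z = -4 (Z = 2 - 3*(-3 + 5) = 2 - 3*2 = 2 - 1*6 = 2 - 6 = -4)
k = 7 (k = 3 - 1*(-4) = 3 + 4 = 7)
d(h) = 7
sqrt((d(9) + T(-6)*(-73)) + 45031) = sqrt((7 + 2*(-73)) + 45031) = sqrt((7 - 146) + 45031) = sqrt(-139 + 45031) = sqrt(44892) = 6*sqrt(1247)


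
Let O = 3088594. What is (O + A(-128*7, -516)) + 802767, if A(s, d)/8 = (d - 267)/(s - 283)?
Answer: 509768987/131 ≈ 3.8914e+6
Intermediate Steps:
A(s, d) = 8*(-267 + d)/(-283 + s) (A(s, d) = 8*((d - 267)/(s - 283)) = 8*((-267 + d)/(-283 + s)) = 8*(-267 + d)/(-283 + s))
(O + A(-128*7, -516)) + 802767 = (3088594 + 8*(-267 - 516)/(-283 - 128*7)) + 802767 = (3088594 + 8*(-783)/(-283 - 896)) + 802767 = (3088594 + 8*(-783)/(-1179)) + 802767 = (3088594 + 8*(-1/1179)*(-783)) + 802767 = (3088594 + 696/131) + 802767 = 404606510/131 + 802767 = 509768987/131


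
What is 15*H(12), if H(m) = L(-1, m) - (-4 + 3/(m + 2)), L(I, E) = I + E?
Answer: 3105/14 ≈ 221.79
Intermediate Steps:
L(I, E) = E + I
H(m) = 3 + m - 3/(2 + m) (H(m) = (m - 1) - (-4 + 3/(m + 2)) = (-1 + m) - (-4 + 3/(2 + m)) = (-1 + m) + (4 - 3/(2 + m)) = 3 + m - 3/(2 + m))
15*H(12) = 15*((3 + 12² + 5*12)/(2 + 12)) = 15*((3 + 144 + 60)/14) = 15*((1/14)*207) = 15*(207/14) = 3105/14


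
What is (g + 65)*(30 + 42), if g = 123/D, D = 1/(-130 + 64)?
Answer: -579816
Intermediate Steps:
D = -1/66 (D = 1/(-66) = -1/66 ≈ -0.015152)
g = -8118 (g = 123/(-1/66) = 123*(-66) = -8118)
(g + 65)*(30 + 42) = (-8118 + 65)*(30 + 42) = -8053*72 = -579816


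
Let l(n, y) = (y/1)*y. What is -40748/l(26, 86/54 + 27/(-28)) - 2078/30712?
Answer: -357625334162743/3464697500 ≈ -1.0322e+5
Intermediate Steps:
l(n, y) = y² (l(n, y) = (y*1)*y = y*y = y²)
-40748/l(26, 86/54 + 27/(-28)) - 2078/30712 = -40748/(86/54 + 27/(-28))² - 2078/30712 = -40748/(86*(1/54) + 27*(-1/28))² - 2078*1/30712 = -40748/(43/27 - 27/28)² - 1039/15356 = -40748/((475/756)²) - 1039/15356 = -40748/225625/571536 - 1039/15356 = -40748*571536/225625 - 1039/15356 = -23288948928/225625 - 1039/15356 = -357625334162743/3464697500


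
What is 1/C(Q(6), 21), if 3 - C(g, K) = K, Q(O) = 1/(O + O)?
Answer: -1/18 ≈ -0.055556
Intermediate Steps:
Q(O) = 1/(2*O)
C(g, K) = 3 - K
1/C(Q(6), 21) = 1/(3 - 1*21) = 1/(3 - 21) = 1/(-18) = -1/18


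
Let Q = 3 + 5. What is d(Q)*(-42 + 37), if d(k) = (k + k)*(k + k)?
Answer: -1280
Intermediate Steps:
Q = 8
d(k) = 4*k² (d(k) = (2*k)*(2*k) = 4*k²)
d(Q)*(-42 + 37) = (4*8²)*(-42 + 37) = (4*64)*(-5) = 256*(-5) = -1280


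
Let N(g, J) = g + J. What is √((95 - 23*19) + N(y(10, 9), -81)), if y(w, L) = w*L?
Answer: 3*I*√37 ≈ 18.248*I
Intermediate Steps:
y(w, L) = L*w
N(g, J) = J + g
√((95 - 23*19) + N(y(10, 9), -81)) = √((95 - 23*19) + (-81 + 9*10)) = √((95 - 437) + (-81 + 90)) = √(-342 + 9) = √(-333) = 3*I*√37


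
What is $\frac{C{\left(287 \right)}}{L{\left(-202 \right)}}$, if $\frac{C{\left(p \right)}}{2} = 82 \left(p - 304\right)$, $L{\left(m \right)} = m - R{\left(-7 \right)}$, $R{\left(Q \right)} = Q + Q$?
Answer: $\frac{697}{47} \approx 14.83$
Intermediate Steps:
$R{\left(Q \right)} = 2 Q$
$L{\left(m \right)} = 14 + m$ ($L{\left(m \right)} = m - 2 \left(-7\right) = m - -14 = m + 14 = 14 + m$)
$C{\left(p \right)} = -49856 + 164 p$ ($C{\left(p \right)} = 2 \cdot 82 \left(p - 304\right) = 2 \cdot 82 \left(-304 + p\right) = 2 \left(-24928 + 82 p\right) = -49856 + 164 p$)
$\frac{C{\left(287 \right)}}{L{\left(-202 \right)}} = \frac{-49856 + 164 \cdot 287}{14 - 202} = \frac{-49856 + 47068}{-188} = \left(-2788\right) \left(- \frac{1}{188}\right) = \frac{697}{47}$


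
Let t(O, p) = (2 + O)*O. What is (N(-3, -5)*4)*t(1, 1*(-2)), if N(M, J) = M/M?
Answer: 12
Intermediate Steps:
t(O, p) = O*(2 + O)
N(M, J) = 1
(N(-3, -5)*4)*t(1, 1*(-2)) = (1*4)*(1*(2 + 1)) = 4*(1*3) = 4*3 = 12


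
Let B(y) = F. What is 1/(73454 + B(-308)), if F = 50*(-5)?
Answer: 1/73204 ≈ 1.3660e-5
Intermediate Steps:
F = -250
B(y) = -250
1/(73454 + B(-308)) = 1/(73454 - 250) = 1/73204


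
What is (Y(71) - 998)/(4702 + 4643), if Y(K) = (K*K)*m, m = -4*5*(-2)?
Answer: 200642/9345 ≈ 21.471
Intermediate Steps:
m = 40 (m = -20*(-2) = 40)
Y(K) = 40*K**2 (Y(K) = (K*K)*40 = K**2*40 = 40*K**2)
(Y(71) - 998)/(4702 + 4643) = (40*71**2 - 998)/(4702 + 4643) = (40*5041 - 998)/9345 = (201640 - 998)*(1/9345) = 200642*(1/9345) = 200642/9345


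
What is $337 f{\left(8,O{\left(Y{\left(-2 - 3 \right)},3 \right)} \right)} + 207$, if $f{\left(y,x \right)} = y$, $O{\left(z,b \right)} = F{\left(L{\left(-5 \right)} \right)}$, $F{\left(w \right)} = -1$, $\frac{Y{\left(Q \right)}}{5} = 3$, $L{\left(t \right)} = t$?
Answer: $2903$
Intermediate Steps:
$Y{\left(Q \right)} = 15$ ($Y{\left(Q \right)} = 5 \cdot 3 = 15$)
$O{\left(z,b \right)} = -1$
$337 f{\left(8,O{\left(Y{\left(-2 - 3 \right)},3 \right)} \right)} + 207 = 337 \cdot 8 + 207 = 2696 + 207 = 2903$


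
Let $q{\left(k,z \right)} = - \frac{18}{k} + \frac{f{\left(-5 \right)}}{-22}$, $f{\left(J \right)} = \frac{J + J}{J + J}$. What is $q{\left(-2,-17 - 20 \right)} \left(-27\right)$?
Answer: $- \frac{5319}{22} \approx -241.77$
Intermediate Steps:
$f{\left(J \right)} = 1$ ($f{\left(J \right)} = \frac{2 J}{2 J} = 2 J \frac{1}{2 J} = 1$)
$q{\left(k,z \right)} = - \frac{1}{22} - \frac{18}{k}$ ($q{\left(k,z \right)} = - \frac{18}{k} + 1 \frac{1}{-22} = - \frac{18}{k} + 1 \left(- \frac{1}{22}\right) = - \frac{18}{k} - \frac{1}{22} = - \frac{1}{22} - \frac{18}{k}$)
$q{\left(-2,-17 - 20 \right)} \left(-27\right) = \frac{-396 - -2}{22 \left(-2\right)} \left(-27\right) = \frac{1}{22} \left(- \frac{1}{2}\right) \left(-396 + 2\right) \left(-27\right) = \frac{1}{22} \left(- \frac{1}{2}\right) \left(-394\right) \left(-27\right) = \frac{197}{22} \left(-27\right) = - \frac{5319}{22}$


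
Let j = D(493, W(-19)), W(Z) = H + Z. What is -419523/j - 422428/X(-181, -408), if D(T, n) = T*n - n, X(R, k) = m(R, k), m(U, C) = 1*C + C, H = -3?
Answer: 102389405/184008 ≈ 556.44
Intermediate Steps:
m(U, C) = 2*C (m(U, C) = C + C = 2*C)
X(R, k) = 2*k
W(Z) = -3 + Z
D(T, n) = -n + T*n
j = -10824 (j = (-3 - 19)*(-1 + 493) = -22*492 = -10824)
-419523/j - 422428/X(-181, -408) = -419523/(-10824) - 422428/(2*(-408)) = -419523*(-1/10824) - 422428/(-816) = 139841/3608 - 422428*(-1/816) = 139841/3608 + 105607/204 = 102389405/184008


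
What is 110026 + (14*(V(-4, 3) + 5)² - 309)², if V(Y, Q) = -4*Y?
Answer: 34508251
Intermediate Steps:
110026 + (14*(V(-4, 3) + 5)² - 309)² = 110026 + (14*(-4*(-4) + 5)² - 309)² = 110026 + (14*(16 + 5)² - 309)² = 110026 + (14*21² - 309)² = 110026 + (14*441 - 309)² = 110026 + (6174 - 309)² = 110026 + 5865² = 110026 + 34398225 = 34508251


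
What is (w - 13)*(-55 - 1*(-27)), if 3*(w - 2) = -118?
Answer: 4228/3 ≈ 1409.3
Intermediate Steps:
w = -112/3 (w = 2 + (⅓)*(-118) = 2 - 118/3 = -112/3 ≈ -37.333)
(w - 13)*(-55 - 1*(-27)) = (-112/3 - 13)*(-55 - 1*(-27)) = -151*(-55 + 27)/3 = -151/3*(-28) = 4228/3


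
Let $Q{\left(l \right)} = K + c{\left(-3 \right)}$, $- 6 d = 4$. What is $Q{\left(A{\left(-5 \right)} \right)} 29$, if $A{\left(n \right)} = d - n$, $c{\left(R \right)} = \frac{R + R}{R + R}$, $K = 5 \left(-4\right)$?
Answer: $-551$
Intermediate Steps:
$d = - \frac{2}{3}$ ($d = \left(- \frac{1}{6}\right) 4 = - \frac{2}{3} \approx -0.66667$)
$K = -20$
$c{\left(R \right)} = 1$ ($c{\left(R \right)} = \frac{2 R}{2 R} = 2 R \frac{1}{2 R} = 1$)
$A{\left(n \right)} = - \frac{2}{3} - n$
$Q{\left(l \right)} = -19$ ($Q{\left(l \right)} = -20 + 1 = -19$)
$Q{\left(A{\left(-5 \right)} \right)} 29 = \left(-19\right) 29 = -551$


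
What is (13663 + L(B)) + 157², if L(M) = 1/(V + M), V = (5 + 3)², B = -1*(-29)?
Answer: 3563017/93 ≈ 38312.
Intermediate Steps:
B = 29
V = 64 (V = 8² = 64)
L(M) = 1/(64 + M)
(13663 + L(B)) + 157² = (13663 + 1/(64 + 29)) + 157² = (13663 + 1/93) + 24649 = 1270660/93 + 24649 = 3563017/93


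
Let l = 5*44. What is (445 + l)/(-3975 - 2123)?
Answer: -665/6098 ≈ -0.10905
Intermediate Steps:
l = 220
(445 + l)/(-3975 - 2123) = (445 + 220)/(-3975 - 2123) = 665/(-6098) = 665*(-1/6098) = -665/6098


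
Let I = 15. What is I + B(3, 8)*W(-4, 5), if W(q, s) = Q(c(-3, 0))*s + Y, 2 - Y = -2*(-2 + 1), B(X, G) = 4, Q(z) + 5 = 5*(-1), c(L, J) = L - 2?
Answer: -185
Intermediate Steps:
c(L, J) = -2 + L
Q(z) = -10 (Q(z) = -5 + 5*(-1) = -5 - 5 = -10)
Y = 0 (Y = 2 - (-2)*(-2 + 1) = 2 - (-2)*(-1) = 2 - 1*2 = 2 - 2 = 0)
W(q, s) = -10*s (W(q, s) = -10*s + 0 = -10*s)
I + B(3, 8)*W(-4, 5) = 15 + 4*(-10*5) = 15 + 4*(-50) = 15 - 200 = -185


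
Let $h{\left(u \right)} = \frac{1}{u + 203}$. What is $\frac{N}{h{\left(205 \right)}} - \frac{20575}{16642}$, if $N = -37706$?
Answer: $- \frac{256021347391}{16642} \approx -1.5384 \cdot 10^{7}$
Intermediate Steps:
$h{\left(u \right)} = \frac{1}{203 + u}$
$\frac{N}{h{\left(205 \right)}} - \frac{20575}{16642} = - \frac{37706}{\frac{1}{203 + 205}} - \frac{20575}{16642} = - \frac{37706}{\frac{1}{408}} - \frac{20575}{16642} = - 37706 \frac{1}{\frac{1}{408}} - \frac{20575}{16642} = \left(-37706\right) 408 - \frac{20575}{16642} = -15384048 - \frac{20575}{16642} = - \frac{256021347391}{16642}$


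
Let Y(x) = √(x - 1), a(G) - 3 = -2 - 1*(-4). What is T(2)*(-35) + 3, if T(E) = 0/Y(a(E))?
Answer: 3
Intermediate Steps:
a(G) = 5 (a(G) = 3 + (-2 - 1*(-4)) = 3 + (-2 + 4) = 3 + 2 = 5)
Y(x) = √(-1 + x)
T(E) = 0 (T(E) = 0/(√(-1 + 5)) = 0/(√4) = 0/2 = 0*(½) = 0)
T(2)*(-35) + 3 = 0*(-35) + 3 = 0 + 3 = 3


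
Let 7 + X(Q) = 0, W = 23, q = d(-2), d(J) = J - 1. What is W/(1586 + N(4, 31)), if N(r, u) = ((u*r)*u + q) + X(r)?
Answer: 23/5420 ≈ 0.0042435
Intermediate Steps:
d(J) = -1 + J
q = -3 (q = -1 - 2 = -3)
X(Q) = -7 (X(Q) = -7 + 0 = -7)
N(r, u) = -10 + r*u² (N(r, u) = ((u*r)*u - 3) - 7 = ((r*u)*u - 3) - 7 = (r*u² - 3) - 7 = (-3 + r*u²) - 7 = -10 + r*u²)
W/(1586 + N(4, 31)) = 23/(1586 + (-10 + 4*31²)) = 23/(1586 + (-10 + 4*961)) = 23/(1586 + (-10 + 3844)) = 23/(1586 + 3834) = 23/5420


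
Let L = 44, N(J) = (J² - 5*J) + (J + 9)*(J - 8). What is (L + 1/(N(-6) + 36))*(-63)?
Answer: -55461/20 ≈ -2773.1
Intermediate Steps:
N(J) = J² - 5*J + (-8 + J)*(9 + J) (N(J) = (J² - 5*J) + (9 + J)*(-8 + J) = (J² - 5*J) + (-8 + J)*(9 + J) = J² - 5*J + (-8 + J)*(9 + J))
(L + 1/(N(-6) + 36))*(-63) = (44 + 1/((-72 - 4*(-6) + 2*(-6)²) + 36))*(-63) = (44 + 1/((-72 + 24 + 2*36) + 36))*(-63) = (44 + 1/((-72 + 24 + 72) + 36))*(-63) = (44 + 1/(24 + 36))*(-63) = (44 + 1/60)*(-63) = (2641/60)*(-63) = -55461/20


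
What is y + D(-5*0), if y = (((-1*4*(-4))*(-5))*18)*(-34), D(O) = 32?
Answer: 48992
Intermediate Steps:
y = 48960 (y = ((-4*(-4)*(-5))*18)*(-34) = ((16*(-5))*18)*(-34) = -80*18*(-34) = -1440*(-34) = 48960)
y + D(-5*0) = 48960 + 32 = 48992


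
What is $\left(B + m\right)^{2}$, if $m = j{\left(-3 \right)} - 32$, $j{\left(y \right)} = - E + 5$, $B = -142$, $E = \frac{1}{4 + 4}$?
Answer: $\frac{1830609}{64} \approx 28603.0$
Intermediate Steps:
$E = \frac{1}{8} \approx 0.125$
$j{\left(y \right)} = \frac{39}{8}$ ($j{\left(y \right)} = \left(-1\right) \frac{1}{8} + 5 = - \frac{1}{8} + 5 = \frac{39}{8}$)
$m = - \frac{217}{8}$ ($m = \frac{39}{8} - 32 = - \frac{217}{8} \approx -27.125$)
$\left(B + m\right)^{2} = \left(-142 - \frac{217}{8}\right)^{2} = \left(- \frac{1353}{8}\right)^{2} = \frac{1830609}{64}$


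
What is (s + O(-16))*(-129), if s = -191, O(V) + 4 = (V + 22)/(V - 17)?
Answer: 276963/11 ≈ 25178.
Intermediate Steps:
O(V) = -4 + (22 + V)/(-17 + V) (O(V) = -4 + (V + 22)/(V - 17) = -4 + (22 + V)/(-17 + V))
(s + O(-16))*(-129) = (-191 + 3*(30 - 1*(-16))/(-17 - 16))*(-129) = (-191 + 3*(30 + 16)/(-33))*(-129) = (-191 + 3*(-1/33)*46)*(-129) = (-191 - 46/11)*(-129) = -2147/11*(-129) = 276963/11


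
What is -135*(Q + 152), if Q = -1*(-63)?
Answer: -29025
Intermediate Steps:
Q = 63
-135*(Q + 152) = -135*(63 + 152) = -135*215 = -29025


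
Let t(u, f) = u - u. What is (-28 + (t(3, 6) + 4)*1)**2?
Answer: 576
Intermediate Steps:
t(u, f) = 0
(-28 + (t(3, 6) + 4)*1)**2 = (-28 + (0 + 4)*1)**2 = (-28 + 4*1)**2 = (-28 + 4)**2 = (-24)**2 = 576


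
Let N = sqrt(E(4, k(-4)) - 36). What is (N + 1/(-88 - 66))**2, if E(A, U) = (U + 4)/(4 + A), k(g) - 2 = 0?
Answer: (1 - 77*I*sqrt(141))**2/23716 ≈ -35.25 - 0.077106*I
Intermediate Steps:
k(g) = 2 (k(g) = 2 + 0 = 2)
E(A, U) = (4 + U)/(4 + A)
N = I*sqrt(141)/2 (N = sqrt((4 + 2)/(4 + 4) - 36) = sqrt(6/8 - 36) = sqrt((1/8)*6 - 36) = sqrt(3/4 - 36) = sqrt(-141/4) = I*sqrt(141)/2 ≈ 5.9372*I)
(N + 1/(-88 - 66))**2 = (I*sqrt(141)/2 + 1/(-88 - 66))**2 = (I*sqrt(141)/2 + 1/(-154))**2 = (I*sqrt(141)/2 - 1/154)**2 = (-1/154 + I*sqrt(141)/2)**2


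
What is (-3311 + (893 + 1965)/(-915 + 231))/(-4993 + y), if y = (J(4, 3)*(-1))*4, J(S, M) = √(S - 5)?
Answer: 5661018463/8526082230 - 2267582*I/4263041115 ≈ 0.66397 - 0.00053192*I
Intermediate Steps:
J(S, M) = √(-5 + S)
y = -4*I (y = (√(-5 + 4)*(-1))*4 = (√(-1)*(-1))*4 = (I*(-1))*4 = -I*4 = -4*I ≈ -4.0*I)
(-3311 + (893 + 1965)/(-915 + 231))/(-4993 + y) = (-3311 + (893 + 1965)/(-915 + 231))/(-4993 - 4*I) = (-3311 + 2858/(-684))*((-4993 + 4*I)/24930065) = (-3311 + 2858*(-1/684))*((-4993 + 4*I)/24930065) = (-3311 - 1429/342)*((-4993 + 4*I)/24930065) = -1133791*(-4993 + 4*I)/8526082230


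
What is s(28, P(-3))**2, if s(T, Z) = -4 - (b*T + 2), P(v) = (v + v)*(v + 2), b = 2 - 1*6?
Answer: 11236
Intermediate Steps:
b = -4 (b = 2 - 6 = -4)
P(v) = 2*v*(2 + v) (P(v) = (2*v)*(2 + v) = 2*v*(2 + v))
s(T, Z) = -6 + 4*T (s(T, Z) = -4 - (-4*T + 2) = -4 - (2 - 4*T) = -4 + (-2 + 4*T) = -6 + 4*T)
s(28, P(-3))**2 = (-6 + 4*28)**2 = (-6 + 112)**2 = 106**2 = 11236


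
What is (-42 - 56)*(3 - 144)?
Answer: 13818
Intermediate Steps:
(-42 - 56)*(3 - 144) = -98*(-141) = 13818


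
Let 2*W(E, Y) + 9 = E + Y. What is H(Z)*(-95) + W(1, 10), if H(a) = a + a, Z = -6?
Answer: 1141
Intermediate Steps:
W(E, Y) = -9/2 + E/2 + Y/2 (W(E, Y) = -9/2 + (E + Y)/2 = -9/2 + (E/2 + Y/2) = -9/2 + E/2 + Y/2)
H(a) = 2*a
H(Z)*(-95) + W(1, 10) = (2*(-6))*(-95) + (-9/2 + (½)*1 + (½)*10) = -12*(-95) + (-9/2 + ½ + 5) = 1140 + 1 = 1141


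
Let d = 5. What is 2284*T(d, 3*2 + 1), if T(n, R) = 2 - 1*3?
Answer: -2284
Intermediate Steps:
T(n, R) = -1 (T(n, R) = 2 - 3 = -1)
2284*T(d, 3*2 + 1) = 2284*(-1) = -2284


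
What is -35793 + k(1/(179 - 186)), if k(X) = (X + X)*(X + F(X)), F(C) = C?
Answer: -1753853/49 ≈ -35793.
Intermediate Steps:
k(X) = 4*X² (k(X) = (X + X)*(X + X) = (2*X)*(2*X) = 4*X²)
-35793 + k(1/(179 - 186)) = -35793 + 4*(1/(179 - 186))² = -35793 + 4*(1/(-7))² = -35793 + 4*(-⅐)² = -35793 + 4*(1/49) = -35793 + 4/49 = -1753853/49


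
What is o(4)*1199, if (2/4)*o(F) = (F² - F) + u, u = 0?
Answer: 28776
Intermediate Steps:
o(F) = -2*F + 2*F² (o(F) = 2*((F² - F) + 0) = 2*(F² - F) = -2*F + 2*F²)
o(4)*1199 = (2*4*(-1 + 4))*1199 = (2*4*3)*1199 = 24*1199 = 28776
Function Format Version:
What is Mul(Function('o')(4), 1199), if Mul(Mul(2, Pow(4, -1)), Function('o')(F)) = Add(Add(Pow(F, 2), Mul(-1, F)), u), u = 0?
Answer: 28776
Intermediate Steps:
Function('o')(F) = Add(Mul(-2, F), Mul(2, Pow(F, 2))) (Function('o')(F) = Mul(2, Add(Add(Pow(F, 2), Mul(-1, F)), 0)) = Mul(2, Add(Pow(F, 2), Mul(-1, F))) = Add(Mul(-2, F), Mul(2, Pow(F, 2))))
Mul(Function('o')(4), 1199) = Mul(Mul(2, 4, Add(-1, 4)), 1199) = Mul(Mul(2, 4, 3), 1199) = Mul(24, 1199) = 28776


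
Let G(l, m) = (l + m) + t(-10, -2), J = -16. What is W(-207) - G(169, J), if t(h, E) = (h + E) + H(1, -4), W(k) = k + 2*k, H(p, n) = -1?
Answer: -761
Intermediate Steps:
W(k) = 3*k
t(h, E) = -1 + E + h (t(h, E) = (h + E) - 1 = (E + h) - 1 = -1 + E + h)
G(l, m) = -13 + l + m (G(l, m) = (l + m) + (-1 - 2 - 10) = (l + m) - 13 = -13 + l + m)
W(-207) - G(169, J) = 3*(-207) - (-13 + 169 - 16) = -621 - 1*140 = -621 - 140 = -761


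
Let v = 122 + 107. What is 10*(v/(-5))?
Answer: -458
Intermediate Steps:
v = 229
10*(v/(-5)) = 10*(229/(-5)) = 10*(229*(-⅕)) = 10*(-229/5) = -458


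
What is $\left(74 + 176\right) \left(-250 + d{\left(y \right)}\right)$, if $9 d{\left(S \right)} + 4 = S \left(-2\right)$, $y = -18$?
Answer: $- \frac{554500}{9} \approx -61611.0$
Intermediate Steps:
$d{\left(S \right)} = - \frac{4}{9} - \frac{2 S}{9}$ ($d{\left(S \right)} = - \frac{4}{9} + \frac{S \left(-2\right)}{9} = - \frac{4}{9} + \frac{\left(-2\right) S}{9} = - \frac{4}{9} - \frac{2 S}{9}$)
$\left(74 + 176\right) \left(-250 + d{\left(y \right)}\right) = \left(74 + 176\right) \left(-250 - - \frac{32}{9}\right) = 250 \left(-250 + \left(- \frac{4}{9} + 4\right)\right) = 250 \left(-250 + \frac{32}{9}\right) = 250 \left(- \frac{2218}{9}\right) = - \frac{554500}{9}$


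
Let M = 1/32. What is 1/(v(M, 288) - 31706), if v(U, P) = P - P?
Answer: -1/31706 ≈ -3.1540e-5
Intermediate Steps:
M = 1/32 ≈ 0.031250
v(U, P) = 0
1/(v(M, 288) - 31706) = 1/(0 - 31706) = 1/(-31706) = -1/31706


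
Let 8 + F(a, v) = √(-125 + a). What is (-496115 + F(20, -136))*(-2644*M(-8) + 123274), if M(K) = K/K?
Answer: -59847317490 + 120630*I*√105 ≈ -5.9847e+10 + 1.2361e+6*I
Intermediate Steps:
M(K) = 1
F(a, v) = -8 + √(-125 + a)
(-496115 + F(20, -136))*(-2644*M(-8) + 123274) = (-496115 + (-8 + √(-125 + 20)))*(-2644*1 + 123274) = (-496115 + (-8 + √(-105)))*(-2644 + 123274) = (-496115 + (-8 + I*√105))*120630 = (-496123 + I*√105)*120630 = -59847317490 + 120630*I*√105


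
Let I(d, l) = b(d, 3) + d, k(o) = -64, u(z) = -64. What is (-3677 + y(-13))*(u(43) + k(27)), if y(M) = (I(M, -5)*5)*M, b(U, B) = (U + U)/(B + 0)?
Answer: 871168/3 ≈ 2.9039e+5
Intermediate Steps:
b(U, B) = 2*U/B (b(U, B) = (2*U)/B = 2*U/B)
I(d, l) = 5*d/3 (I(d, l) = 2*d/3 + d = 5*d/3)
y(M) = 25*M**2/3 (y(M) = ((5*M/3)*5)*M = (25*M/3)*M = 25*M**2/3)
(-3677 + y(-13))*(u(43) + k(27)) = (-3677 + (25/3)*(-13)**2)*(-64 - 64) = (-3677 + (25/3)*169)*(-128) = (-3677 + 4225/3)*(-128) = -6806/3*(-128) = 871168/3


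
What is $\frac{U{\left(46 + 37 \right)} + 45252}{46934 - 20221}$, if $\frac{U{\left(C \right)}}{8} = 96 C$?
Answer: $\frac{108996}{26713} \approx 4.0803$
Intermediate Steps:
$U{\left(C \right)} = 768 C$ ($U{\left(C \right)} = 8 \cdot 96 C = 768 C$)
$\frac{U{\left(46 + 37 \right)} + 45252}{46934 - 20221} = \frac{768 \left(46 + 37\right) + 45252}{46934 - 20221} = \frac{768 \cdot 83 + 45252}{26713} = \left(63744 + 45252\right) \frac{1}{26713} = 108996 \cdot \frac{1}{26713} = \frac{108996}{26713}$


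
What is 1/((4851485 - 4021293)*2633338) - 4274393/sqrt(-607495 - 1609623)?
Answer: 1/2186176140896 + 4274393*I*sqrt(2217118)/2217118 ≈ 4.5742e-13 + 2870.6*I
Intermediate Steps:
1/((4851485 - 4021293)*2633338) - 4274393/sqrt(-607495 - 1609623) = (1/2633338)/830192 - 4274393*(-I*sqrt(2217118)/2217118) = (1/830192)*(1/2633338) - 4274393*(-I*sqrt(2217118)/2217118) = 1/2186176140896 - (-4274393)*I*sqrt(2217118)/2217118 = 1/2186176140896 + 4274393*I*sqrt(2217118)/2217118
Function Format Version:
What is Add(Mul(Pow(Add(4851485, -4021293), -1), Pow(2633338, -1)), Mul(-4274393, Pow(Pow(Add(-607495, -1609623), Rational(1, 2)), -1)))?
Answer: Add(Rational(1, 2186176140896), Mul(Rational(4274393, 2217118), I, Pow(2217118, Rational(1, 2)))) ≈ Add(4.5742e-13, Mul(2870.6, I))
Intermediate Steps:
Add(Mul(Pow(Add(4851485, -4021293), -1), Pow(2633338, -1)), Mul(-4274393, Pow(Pow(Add(-607495, -1609623), Rational(1, 2)), -1))) = Add(Mul(Pow(830192, -1), Rational(1, 2633338)), Mul(-4274393, Pow(Pow(-2217118, Rational(1, 2)), -1))) = Add(Mul(Rational(1, 830192), Rational(1, 2633338)), Mul(-4274393, Pow(Mul(I, Pow(2217118, Rational(1, 2))), -1))) = Add(Rational(1, 2186176140896), Mul(-4274393, Mul(Rational(-1, 2217118), I, Pow(2217118, Rational(1, 2))))) = Add(Rational(1, 2186176140896), Mul(Rational(4274393, 2217118), I, Pow(2217118, Rational(1, 2))))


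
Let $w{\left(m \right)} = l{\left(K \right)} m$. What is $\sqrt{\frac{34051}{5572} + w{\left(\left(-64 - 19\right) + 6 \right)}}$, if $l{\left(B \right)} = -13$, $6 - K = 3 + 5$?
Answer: $\frac{\sqrt{7816990839}}{2786} \approx 31.735$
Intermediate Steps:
$K = -2$ ($K = 6 - \left(3 + 5\right) = 6 - 8 = -2$)
$w{\left(m \right)} = - 13 m$
$\sqrt{\frac{34051}{5572} + w{\left(\left(-64 - 19\right) + 6 \right)}} = \sqrt{\frac{34051}{5572} - 13 \left(\left(-64 - 19\right) + 6\right)} = \sqrt{34051 \cdot \frac{1}{5572} - 13 \left(-83 + 6\right)} = \sqrt{\frac{34051}{5572} - -1001} = \sqrt{\frac{34051}{5572} + 1001} = \sqrt{\frac{5611623}{5572}} = \frac{\sqrt{7816990839}}{2786}$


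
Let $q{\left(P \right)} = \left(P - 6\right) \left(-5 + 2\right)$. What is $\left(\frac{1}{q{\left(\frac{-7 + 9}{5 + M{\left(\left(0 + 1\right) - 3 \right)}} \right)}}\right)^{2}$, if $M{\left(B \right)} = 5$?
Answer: $\frac{25}{7569} \approx 0.0033029$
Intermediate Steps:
$q{\left(P \right)} = 18 - 3 P$ ($q{\left(P \right)} = \left(-6 + P\right) \left(-3\right) = 18 - 3 P$)
$\left(\frac{1}{q{\left(\frac{-7 + 9}{5 + M{\left(\left(0 + 1\right) - 3 \right)}} \right)}}\right)^{2} = \left(\frac{1}{18 - 3 \frac{-7 + 9}{5 + 5}}\right)^{2} = \left(\frac{1}{18 - 3 \cdot \frac{2}{10}}\right)^{2} = \left(\frac{1}{18 - 3 \cdot 2 \cdot \frac{1}{10}}\right)^{2} = \left(\frac{1}{18 - \frac{3}{5}}\right)^{2} = \left(\frac{1}{\frac{87}{5}}\right)^{2} = \left(\frac{5}{87}\right)^{2} = \frac{25}{7569}$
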